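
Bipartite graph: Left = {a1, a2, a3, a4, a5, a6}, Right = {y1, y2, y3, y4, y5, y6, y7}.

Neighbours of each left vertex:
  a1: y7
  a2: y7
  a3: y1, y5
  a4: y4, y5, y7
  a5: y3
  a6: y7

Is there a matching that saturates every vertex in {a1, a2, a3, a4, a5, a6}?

The set {a1, a2, a6} has only 1 neighbour ({y7}), so by Hall's theorem at most 4 of the 6 left vertices can be matched.
Hence no matching covers every left vertex.

No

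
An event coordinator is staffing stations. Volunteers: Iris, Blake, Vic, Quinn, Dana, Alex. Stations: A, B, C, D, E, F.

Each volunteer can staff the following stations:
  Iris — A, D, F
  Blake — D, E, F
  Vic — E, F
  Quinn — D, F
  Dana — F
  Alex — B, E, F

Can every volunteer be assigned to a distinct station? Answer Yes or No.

No

The set {Blake, Vic, Quinn, Dana} has only 3 neighbours ({D, E, F}), so by Hall's theorem at most 5 of the 6 volunteers can be matched.
Hence no matching covers every volunteer.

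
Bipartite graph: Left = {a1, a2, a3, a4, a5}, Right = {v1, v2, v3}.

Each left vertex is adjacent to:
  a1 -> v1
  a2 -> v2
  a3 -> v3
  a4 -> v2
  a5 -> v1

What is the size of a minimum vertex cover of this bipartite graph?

3

The 3 edges a1–v1, a2–v2, a3–v3 form a matching, so any vertex cover needs at least 3 vertices (one per matched edge).
Conversely {a3, v1, v2} meets every edge and has exactly 3 vertices, so 3 is optimal.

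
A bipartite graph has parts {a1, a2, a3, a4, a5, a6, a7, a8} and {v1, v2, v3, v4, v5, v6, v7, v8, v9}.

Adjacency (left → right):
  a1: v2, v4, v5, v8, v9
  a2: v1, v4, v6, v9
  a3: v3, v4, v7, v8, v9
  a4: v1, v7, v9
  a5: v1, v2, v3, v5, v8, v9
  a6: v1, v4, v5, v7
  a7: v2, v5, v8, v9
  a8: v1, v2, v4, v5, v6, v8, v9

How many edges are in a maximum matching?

8

A valid assignment of size 8: a1-v5, a2-v6, a3-v3, a4-v1, a5-v2, a6-v7, a7-v9, a8-v8.
All 8 left vertices are matched, so no larger matching exists.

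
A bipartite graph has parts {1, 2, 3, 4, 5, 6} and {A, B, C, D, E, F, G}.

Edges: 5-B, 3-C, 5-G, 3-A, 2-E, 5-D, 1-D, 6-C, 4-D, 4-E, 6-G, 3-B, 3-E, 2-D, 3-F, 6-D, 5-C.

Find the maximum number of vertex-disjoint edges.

For example, pair 1→D, 2→E, 3→A, 5→B, 6→G.
The set {1, 2, 4} has only 2 neighbours ({D, E}), so by Hall's theorem at most 5 of the 6 left vertices can be matched.

5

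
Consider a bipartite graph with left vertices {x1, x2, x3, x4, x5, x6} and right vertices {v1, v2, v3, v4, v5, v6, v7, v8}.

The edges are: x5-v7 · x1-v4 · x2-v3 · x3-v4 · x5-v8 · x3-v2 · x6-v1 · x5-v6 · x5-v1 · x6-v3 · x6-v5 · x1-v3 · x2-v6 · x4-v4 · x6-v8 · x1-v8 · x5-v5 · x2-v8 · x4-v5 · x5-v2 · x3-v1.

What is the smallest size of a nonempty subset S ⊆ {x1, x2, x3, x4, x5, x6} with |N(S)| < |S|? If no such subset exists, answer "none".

A matching saturating every left vertex exists, for instance x1→v3, x2→v6, x3→v2, x4→v4, x5→v8, x6→v1.
By Hall's marriage theorem, this means |N(S)| ≥ |S| for every subset S, so no violating subset exists.

none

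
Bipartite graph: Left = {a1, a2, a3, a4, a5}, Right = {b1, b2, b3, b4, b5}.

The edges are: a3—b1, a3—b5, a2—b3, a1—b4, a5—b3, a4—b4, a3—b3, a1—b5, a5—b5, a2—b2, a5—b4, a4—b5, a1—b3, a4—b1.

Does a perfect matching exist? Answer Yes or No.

For example, pair a1-b4, a2-b2, a3-b5, a4-b1, a5-b3.
All 5 left vertices are covered.

Yes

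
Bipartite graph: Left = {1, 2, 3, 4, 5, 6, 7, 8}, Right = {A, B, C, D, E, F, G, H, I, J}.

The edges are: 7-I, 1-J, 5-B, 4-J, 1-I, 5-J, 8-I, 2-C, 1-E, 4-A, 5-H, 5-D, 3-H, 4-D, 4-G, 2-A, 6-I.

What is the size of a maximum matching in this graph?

For example, pair 1–E, 2–C, 3–H, 4–J, 5–B, 6–I.
The set {6, 7, 8} has only 1 neighbour ({I}), so by Hall's theorem at most 6 of the 8 left vertices can be matched.

6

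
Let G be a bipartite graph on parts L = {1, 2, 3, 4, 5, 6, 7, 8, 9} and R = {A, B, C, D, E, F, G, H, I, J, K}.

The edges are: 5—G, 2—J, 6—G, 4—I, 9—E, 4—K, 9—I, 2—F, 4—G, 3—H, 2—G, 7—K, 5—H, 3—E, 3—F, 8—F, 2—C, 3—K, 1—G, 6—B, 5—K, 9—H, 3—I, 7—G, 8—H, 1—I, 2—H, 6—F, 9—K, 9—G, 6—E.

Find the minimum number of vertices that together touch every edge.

8

{2, 6, E, F, G, H, I, K} is a vertex cover of size 8: every edge has an endpoint in this set.
No smaller cover exists because 1–I, 2–J, 3–E, 4–K, 5–H, 6–B, 7–G, 8–F is a matching of size 8, and a cover must include an endpoint of each of these disjoint edges (König's theorem).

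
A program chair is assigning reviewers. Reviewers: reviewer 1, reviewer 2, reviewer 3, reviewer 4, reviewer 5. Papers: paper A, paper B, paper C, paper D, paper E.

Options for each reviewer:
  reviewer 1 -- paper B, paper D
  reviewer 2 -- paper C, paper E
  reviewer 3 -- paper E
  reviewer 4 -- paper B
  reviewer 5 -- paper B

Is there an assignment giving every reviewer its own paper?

The set {reviewer 4, reviewer 5} has only 1 neighbour ({paper B}), so by Hall's theorem at most 4 of the 5 reviewers can be matched.
Hence no matching covers every reviewer.

No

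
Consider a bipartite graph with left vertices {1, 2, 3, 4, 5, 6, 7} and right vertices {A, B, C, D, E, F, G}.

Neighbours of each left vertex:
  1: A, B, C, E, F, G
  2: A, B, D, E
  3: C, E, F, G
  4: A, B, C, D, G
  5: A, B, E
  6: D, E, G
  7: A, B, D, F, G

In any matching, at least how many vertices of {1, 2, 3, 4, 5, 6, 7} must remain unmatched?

0

For example, pair 1-A, 2-E, 3-F, 4-C, 5-B, 6-D, 7-G.
All 7 left vertices are matched, so no larger matching exists.
That matches 7 of the 7, leaving 0 unmatched; no matching can do better.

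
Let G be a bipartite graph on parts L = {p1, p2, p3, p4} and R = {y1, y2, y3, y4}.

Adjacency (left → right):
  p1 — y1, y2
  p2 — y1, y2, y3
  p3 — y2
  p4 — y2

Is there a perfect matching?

The set {p3, p4} has only 1 neighbour ({y2}), so by Hall's theorem at most 3 of the 4 left vertices can be matched.
Hence no matching covers every left vertex.

No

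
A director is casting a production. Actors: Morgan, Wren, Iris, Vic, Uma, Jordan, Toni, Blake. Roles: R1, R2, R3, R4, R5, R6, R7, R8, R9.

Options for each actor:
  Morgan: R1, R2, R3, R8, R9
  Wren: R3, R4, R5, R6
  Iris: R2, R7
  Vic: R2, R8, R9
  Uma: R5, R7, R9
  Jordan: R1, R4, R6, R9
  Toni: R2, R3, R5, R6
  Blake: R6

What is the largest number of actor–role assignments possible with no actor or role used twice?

8

One maximum matching: Morgan→R9, Wren→R5, Iris→R2, Vic→R8, Uma→R7, Jordan→R4, Toni→R3, Blake→R6.
This saturates every actor, so 8 is the maximum.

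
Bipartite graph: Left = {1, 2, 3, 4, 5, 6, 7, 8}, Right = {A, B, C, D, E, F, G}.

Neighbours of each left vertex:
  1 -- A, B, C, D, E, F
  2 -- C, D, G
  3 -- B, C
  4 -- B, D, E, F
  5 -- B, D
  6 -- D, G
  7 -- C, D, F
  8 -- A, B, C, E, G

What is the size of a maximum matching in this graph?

For example, pair 1→A, 2→C, 3→B, 4→E, 5→D, 6→G, 7→F.
The set {1, 2, 3, 4, 5, 6, 7, 8} has only 7 neighbours ({A, B, C, D, E, F, G}), so by Hall's theorem at most 7 of the 8 left vertices can be matched.

7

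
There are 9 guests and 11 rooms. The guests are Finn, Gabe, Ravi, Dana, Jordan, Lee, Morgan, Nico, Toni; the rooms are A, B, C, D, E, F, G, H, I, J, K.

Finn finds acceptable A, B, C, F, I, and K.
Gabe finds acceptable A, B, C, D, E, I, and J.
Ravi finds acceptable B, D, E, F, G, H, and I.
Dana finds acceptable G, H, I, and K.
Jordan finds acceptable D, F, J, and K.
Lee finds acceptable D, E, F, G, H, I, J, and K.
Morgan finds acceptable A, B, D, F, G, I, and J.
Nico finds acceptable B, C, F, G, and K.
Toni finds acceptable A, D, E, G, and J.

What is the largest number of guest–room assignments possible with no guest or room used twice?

9

For example, pair Finn–A, Gabe–E, Ravi–H, Dana–I, Jordan–D, Lee–G, Morgan–B, Nico–K, Toni–J.
This saturates every guest, so 9 is the maximum.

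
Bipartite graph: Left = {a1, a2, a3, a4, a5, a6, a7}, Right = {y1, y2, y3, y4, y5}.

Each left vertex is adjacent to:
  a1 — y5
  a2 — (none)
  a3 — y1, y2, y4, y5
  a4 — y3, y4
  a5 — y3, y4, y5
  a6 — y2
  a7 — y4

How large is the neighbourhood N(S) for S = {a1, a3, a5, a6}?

The union of neighbours of {a1, a3, a5, a6} is {y1, y2, y3, y4, y5}, which has 5 elements.
Since |N(S)| = 5 ≥ |S| = 4, Hall's condition holds for this subset.

5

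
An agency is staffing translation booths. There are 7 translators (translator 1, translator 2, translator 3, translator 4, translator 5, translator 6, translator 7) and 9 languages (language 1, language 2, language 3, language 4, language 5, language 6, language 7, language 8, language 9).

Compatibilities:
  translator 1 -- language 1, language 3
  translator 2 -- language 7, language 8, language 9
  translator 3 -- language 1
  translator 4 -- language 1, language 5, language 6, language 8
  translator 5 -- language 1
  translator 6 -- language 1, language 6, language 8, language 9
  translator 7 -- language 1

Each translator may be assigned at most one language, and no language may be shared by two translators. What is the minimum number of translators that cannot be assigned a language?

2

A valid assignment of size 5: translator 1→language 3, translator 2→language 8, translator 3→language 1, translator 4→language 6, translator 6→language 9.
The set {translator 3, translator 5, translator 7} has only 1 neighbour ({language 1}), so by Hall's theorem at most 5 of the 7 translators can be matched.
That matches 5 of the 7, leaving 2 unmatched; no matching can do better.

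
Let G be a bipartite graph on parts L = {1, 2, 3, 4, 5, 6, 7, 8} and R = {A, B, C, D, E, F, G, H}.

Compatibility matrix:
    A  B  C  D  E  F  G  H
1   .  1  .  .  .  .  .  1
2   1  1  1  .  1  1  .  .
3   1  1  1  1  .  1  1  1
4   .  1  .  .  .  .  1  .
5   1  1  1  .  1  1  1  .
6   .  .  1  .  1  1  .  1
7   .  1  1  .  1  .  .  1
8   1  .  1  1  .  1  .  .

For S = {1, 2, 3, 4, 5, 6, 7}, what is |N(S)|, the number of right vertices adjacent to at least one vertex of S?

8

The union of neighbours of {1, 2, 3, 4, 5, 6, 7} is {A, B, C, D, E, F, G, H}, which has 8 elements.
Since |N(S)| = 8 ≥ |S| = 7, Hall's condition holds for this subset.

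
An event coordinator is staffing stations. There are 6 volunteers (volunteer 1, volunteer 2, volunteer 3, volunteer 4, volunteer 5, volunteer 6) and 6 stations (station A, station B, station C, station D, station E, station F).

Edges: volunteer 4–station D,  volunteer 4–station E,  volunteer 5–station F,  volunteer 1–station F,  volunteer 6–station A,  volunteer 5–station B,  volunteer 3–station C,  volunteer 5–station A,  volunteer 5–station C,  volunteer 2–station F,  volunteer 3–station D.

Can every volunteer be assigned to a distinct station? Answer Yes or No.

No

The set {volunteer 1, volunteer 2} has only 1 neighbour ({station F}), so by Hall's theorem at most 5 of the 6 volunteers can be matched.
Hence no matching covers every volunteer.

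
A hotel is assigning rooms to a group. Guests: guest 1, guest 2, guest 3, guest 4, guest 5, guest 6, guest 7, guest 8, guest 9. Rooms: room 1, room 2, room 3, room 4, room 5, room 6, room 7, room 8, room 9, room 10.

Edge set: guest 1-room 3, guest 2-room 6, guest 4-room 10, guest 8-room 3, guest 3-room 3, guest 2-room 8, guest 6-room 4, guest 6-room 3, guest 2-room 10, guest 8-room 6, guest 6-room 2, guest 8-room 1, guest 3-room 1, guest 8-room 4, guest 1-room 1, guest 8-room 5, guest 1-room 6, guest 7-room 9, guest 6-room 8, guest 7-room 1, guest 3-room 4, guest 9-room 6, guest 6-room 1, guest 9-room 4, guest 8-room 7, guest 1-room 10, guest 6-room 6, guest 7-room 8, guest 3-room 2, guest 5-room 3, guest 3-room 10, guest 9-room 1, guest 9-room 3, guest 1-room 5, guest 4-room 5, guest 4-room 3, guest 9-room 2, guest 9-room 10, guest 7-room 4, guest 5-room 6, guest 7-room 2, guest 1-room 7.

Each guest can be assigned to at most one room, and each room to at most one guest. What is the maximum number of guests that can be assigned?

A valid assignment of size 9: guest 1–room 7, guest 2–room 8, guest 3–room 10, guest 4–room 3, guest 5–room 6, guest 6–room 2, guest 7–room 9, guest 8–room 5, guest 9–room 4.
All 9 guests are matched, so no larger matching exists.

9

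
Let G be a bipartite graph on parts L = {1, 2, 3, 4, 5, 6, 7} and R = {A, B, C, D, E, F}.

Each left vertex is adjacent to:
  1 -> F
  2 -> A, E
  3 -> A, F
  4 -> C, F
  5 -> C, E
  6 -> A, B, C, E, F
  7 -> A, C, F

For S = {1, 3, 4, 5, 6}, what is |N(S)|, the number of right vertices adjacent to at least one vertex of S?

5

The union of neighbours of {1, 3, 4, 5, 6} is {A, B, C, E, F}, which has 5 elements.
Since |N(S)| = 5 ≥ |S| = 5, Hall's condition holds for this subset.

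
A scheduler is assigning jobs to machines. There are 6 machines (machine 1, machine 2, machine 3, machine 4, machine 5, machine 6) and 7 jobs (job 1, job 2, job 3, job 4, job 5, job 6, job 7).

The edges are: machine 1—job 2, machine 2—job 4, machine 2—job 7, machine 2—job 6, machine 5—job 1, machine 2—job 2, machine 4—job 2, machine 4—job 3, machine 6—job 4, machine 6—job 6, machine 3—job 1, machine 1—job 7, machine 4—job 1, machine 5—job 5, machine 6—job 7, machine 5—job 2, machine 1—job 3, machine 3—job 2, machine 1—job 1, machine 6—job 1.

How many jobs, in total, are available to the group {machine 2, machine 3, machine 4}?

6

The union of neighbours of {machine 2, machine 3, machine 4} is {job 1, job 2, job 3, job 4, job 6, job 7}, which has 6 elements.
Since |N(S)| = 6 ≥ |S| = 3, Hall's condition holds for this subset.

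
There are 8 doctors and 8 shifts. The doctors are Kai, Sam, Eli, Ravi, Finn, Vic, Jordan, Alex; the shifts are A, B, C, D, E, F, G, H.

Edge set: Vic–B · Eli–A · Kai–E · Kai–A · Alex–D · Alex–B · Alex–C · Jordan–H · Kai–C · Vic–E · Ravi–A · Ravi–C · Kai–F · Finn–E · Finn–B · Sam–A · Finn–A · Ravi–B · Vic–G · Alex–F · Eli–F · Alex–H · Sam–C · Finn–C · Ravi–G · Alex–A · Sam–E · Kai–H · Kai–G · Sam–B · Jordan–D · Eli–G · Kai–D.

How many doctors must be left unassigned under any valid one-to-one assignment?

One maximum matching: Kai→H, Sam→C, Eli→F, Ravi→G, Finn→E, Vic→B, Jordan→D, Alex→A.
This saturates every doctor, so 8 is the maximum.
That matches 8 of the 8, leaving 0 unmatched; no matching can do better.

0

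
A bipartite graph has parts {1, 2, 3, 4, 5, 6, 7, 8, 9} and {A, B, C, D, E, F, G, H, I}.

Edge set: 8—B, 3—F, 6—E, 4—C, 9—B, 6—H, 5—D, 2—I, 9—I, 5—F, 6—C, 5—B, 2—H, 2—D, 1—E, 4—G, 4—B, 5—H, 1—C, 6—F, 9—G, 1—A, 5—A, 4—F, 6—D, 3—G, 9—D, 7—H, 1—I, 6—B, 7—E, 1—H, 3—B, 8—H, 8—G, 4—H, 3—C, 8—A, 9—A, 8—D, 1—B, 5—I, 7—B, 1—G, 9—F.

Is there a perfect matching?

Yes

A valid assignment of size 9: 1→E, 2→I, 3→C, 4→H, 5→F, 6→D, 7→B, 8→A, 9→G.
Every left vertex is matched, so this is a perfect matching.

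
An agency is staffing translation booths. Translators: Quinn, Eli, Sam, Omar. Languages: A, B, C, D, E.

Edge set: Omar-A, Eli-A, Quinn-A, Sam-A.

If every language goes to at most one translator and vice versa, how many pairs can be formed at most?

1

For example, pair Quinn–A.
The set {Quinn, Eli, Sam, Omar} has only 1 neighbour ({A}), so by Hall's theorem at most 1 of the 4 translators can be matched.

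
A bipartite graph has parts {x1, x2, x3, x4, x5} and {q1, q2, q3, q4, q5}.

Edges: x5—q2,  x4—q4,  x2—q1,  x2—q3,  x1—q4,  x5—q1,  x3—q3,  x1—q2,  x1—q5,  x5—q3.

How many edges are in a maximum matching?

A valid assignment of size 5: x1→q5, x2→q1, x3→q3, x4→q4, x5→q2.
All 5 left vertices are matched, so no larger matching exists.

5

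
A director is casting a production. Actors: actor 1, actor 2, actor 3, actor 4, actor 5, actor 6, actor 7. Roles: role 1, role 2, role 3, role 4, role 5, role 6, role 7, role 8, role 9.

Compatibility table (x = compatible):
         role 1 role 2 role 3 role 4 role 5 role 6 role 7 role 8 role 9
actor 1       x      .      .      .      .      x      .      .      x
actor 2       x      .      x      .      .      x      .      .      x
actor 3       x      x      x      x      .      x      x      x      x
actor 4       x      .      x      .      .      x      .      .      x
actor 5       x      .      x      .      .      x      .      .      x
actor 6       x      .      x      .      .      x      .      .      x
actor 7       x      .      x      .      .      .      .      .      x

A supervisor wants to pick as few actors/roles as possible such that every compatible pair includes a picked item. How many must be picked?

{actor 3, role 1, role 3, role 6, role 9} is a vertex cover of size 5: every edge has an endpoint in this set.
No smaller cover exists because actor 1–role 6, actor 2–role 9, actor 3–role 7, actor 4–role 1, actor 5–role 3 is a matching of size 5, and a cover must include an endpoint of each of these disjoint edges (König's theorem).

5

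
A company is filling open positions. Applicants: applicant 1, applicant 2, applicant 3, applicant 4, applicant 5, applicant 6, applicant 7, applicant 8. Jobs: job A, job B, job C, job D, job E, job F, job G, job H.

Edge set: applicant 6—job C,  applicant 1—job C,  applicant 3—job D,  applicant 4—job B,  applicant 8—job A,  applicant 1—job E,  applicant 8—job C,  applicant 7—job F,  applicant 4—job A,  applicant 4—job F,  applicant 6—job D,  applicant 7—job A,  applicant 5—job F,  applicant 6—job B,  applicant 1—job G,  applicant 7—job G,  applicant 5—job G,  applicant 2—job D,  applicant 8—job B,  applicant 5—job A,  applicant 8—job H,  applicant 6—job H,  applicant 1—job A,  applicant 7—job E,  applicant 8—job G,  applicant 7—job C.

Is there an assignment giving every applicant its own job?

The set {applicant 2, applicant 3} has only 1 neighbour ({job D}), so by Hall's theorem at most 7 of the 8 applicants can be matched.
Hence no matching covers every applicant.

No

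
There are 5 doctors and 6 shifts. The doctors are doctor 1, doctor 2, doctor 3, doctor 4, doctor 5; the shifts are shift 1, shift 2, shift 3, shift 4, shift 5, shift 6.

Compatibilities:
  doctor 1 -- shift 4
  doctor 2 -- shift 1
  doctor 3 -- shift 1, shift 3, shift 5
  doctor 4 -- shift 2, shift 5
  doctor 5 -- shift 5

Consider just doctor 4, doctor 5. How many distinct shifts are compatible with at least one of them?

The union of neighbours of {doctor 4, doctor 5} is {shift 2, shift 5}, which has 2 elements.
Since |N(S)| = 2 ≥ |S| = 2, Hall's condition holds for this subset.

2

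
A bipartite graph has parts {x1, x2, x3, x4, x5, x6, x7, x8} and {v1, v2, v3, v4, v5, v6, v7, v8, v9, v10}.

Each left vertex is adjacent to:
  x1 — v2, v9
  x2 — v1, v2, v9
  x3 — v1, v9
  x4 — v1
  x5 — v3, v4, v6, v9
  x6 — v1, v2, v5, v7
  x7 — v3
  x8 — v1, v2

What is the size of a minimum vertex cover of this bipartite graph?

6

A maximum matching has 6 edges (e.g. x1–v9, x2–v2, x3–v1, x5–v6, x6–v7, x7–v3).
By König's theorem the minimum vertex cover has the same size. One such cover is {x5, x6, x7, v1, v2, v9}.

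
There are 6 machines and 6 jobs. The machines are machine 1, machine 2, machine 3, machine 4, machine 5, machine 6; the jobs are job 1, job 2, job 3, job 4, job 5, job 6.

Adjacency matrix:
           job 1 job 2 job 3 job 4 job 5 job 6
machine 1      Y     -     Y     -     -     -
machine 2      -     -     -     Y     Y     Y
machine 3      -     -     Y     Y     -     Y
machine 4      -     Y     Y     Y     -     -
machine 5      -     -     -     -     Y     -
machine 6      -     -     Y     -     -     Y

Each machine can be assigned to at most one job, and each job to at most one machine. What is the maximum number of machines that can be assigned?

A valid assignment of size 6: machine 1→job 1, machine 2→job 4, machine 3→job 6, machine 4→job 2, machine 5→job 5, machine 6→job 3.
All 6 machines are matched, so no larger matching exists.

6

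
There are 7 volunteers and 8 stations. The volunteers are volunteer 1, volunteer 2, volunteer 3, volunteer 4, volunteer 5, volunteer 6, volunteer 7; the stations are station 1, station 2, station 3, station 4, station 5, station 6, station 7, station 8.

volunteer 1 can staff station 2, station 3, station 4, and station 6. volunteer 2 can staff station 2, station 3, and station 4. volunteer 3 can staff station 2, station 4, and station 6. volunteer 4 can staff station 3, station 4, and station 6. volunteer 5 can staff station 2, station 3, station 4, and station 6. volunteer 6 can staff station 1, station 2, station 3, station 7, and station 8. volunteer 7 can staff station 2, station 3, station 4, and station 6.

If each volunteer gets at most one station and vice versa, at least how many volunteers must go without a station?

2

One maximum matching: volunteer 1→station 6, volunteer 2→station 2, volunteer 3→station 4, volunteer 4→station 3, volunteer 6→station 7.
The set {volunteer 1, volunteer 2, volunteer 3, volunteer 4, volunteer 5, volunteer 7} has only 4 neighbours ({station 2, station 3, station 4, station 6}), so by Hall's theorem at most 5 of the 7 volunteers can be matched.
That matches 5 of the 7, leaving 2 unmatched; no matching can do better.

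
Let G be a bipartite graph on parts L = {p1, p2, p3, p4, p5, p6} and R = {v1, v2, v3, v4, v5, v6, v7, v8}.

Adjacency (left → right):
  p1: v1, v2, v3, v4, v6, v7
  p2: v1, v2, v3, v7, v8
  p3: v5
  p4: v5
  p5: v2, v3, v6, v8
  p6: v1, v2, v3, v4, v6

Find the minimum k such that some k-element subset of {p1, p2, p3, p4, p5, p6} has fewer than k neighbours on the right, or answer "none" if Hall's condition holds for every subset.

Take S = {p3, p4}. Its neighbourhood is {v5}, so |N(S)| = 1 < |S| = 2.
No single vertex violates Hall's condition since each has at least one neighbour, so 2 is the minimum.

2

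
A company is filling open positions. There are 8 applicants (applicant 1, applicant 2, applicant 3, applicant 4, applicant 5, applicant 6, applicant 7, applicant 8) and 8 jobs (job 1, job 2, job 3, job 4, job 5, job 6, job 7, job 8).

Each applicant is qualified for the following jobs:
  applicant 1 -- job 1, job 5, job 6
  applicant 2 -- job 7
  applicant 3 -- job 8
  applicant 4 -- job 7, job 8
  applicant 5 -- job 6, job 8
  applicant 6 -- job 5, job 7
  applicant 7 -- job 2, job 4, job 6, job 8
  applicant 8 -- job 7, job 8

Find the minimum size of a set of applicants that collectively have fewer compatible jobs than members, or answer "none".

3

Take S = {applicant 2, applicant 3, applicant 4}. Its neighbourhood is {job 7, job 8}, so |N(S)| = 2 < |S| = 3.
Every subset of size less than 3 has at least as many neighbours as members, so 3 is the minimum.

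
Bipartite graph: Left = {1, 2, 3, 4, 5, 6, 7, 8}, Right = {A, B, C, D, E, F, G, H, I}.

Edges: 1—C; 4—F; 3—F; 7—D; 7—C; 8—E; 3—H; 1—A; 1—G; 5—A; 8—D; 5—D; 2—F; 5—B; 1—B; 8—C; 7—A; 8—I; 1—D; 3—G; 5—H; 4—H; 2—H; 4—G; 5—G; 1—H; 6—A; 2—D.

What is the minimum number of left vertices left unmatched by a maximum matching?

A valid assignment of size 8: 1-G, 2-D, 3-F, 4-H, 5-B, 6-A, 7-C, 8-E.
This saturates every left vertex, so 8 is the maximum.
That matches 8 of the 8, leaving 0 unmatched; no matching can do better.

0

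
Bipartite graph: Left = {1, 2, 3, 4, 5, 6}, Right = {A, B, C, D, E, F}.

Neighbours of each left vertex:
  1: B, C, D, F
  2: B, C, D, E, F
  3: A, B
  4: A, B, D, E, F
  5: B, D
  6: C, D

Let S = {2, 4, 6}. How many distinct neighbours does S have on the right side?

6

The union of neighbours of {2, 4, 6} is {A, B, C, D, E, F}, which has 6 elements.
Since |N(S)| = 6 ≥ |S| = 3, Hall's condition holds for this subset.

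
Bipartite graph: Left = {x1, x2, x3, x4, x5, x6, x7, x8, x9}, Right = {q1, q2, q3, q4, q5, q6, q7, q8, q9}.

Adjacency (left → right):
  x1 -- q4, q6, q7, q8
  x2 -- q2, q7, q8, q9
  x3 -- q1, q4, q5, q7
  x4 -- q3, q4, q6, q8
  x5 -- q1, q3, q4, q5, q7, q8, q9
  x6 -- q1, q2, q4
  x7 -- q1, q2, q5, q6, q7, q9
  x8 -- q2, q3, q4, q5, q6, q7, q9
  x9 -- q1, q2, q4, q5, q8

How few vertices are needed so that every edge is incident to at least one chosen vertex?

The 9 edges x1–q6, x2–q2, x3–q7, x4–q8, x5–q5, x6–q1, x7–q9, x8–q3, x9–q4 form a matching, so any vertex cover needs at least 9 vertices (one per matched edge).
Conversely {x1, x2, x3, x4, x5, x6, x7, x8, x9} meets every edge and has exactly 9 vertices, so 9 is optimal.

9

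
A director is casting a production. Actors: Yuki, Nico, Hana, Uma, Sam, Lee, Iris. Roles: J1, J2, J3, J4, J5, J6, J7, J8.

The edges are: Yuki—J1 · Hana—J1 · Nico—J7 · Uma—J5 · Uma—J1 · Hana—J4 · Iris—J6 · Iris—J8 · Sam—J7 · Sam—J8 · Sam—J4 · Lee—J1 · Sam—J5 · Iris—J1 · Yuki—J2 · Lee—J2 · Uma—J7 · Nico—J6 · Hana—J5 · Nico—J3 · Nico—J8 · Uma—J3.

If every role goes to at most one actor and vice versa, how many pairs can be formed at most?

For example, pair Yuki-J2, Nico-J7, Hana-J5, Uma-J3, Sam-J8, Lee-J1, Iris-J6.
This saturates every actor, so 7 is the maximum.

7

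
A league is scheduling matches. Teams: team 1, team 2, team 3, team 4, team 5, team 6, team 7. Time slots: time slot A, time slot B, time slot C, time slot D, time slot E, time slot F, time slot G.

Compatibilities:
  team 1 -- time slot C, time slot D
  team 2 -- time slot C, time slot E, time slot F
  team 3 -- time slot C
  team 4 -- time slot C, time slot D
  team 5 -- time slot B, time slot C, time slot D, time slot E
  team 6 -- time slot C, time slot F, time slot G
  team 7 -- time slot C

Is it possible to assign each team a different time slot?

The set {team 1, team 3, team 4, team 7} has only 2 neighbours ({time slot C, time slot D}), so by Hall's theorem at most 5 of the 7 teams can be matched.
Hence no matching covers every team.

No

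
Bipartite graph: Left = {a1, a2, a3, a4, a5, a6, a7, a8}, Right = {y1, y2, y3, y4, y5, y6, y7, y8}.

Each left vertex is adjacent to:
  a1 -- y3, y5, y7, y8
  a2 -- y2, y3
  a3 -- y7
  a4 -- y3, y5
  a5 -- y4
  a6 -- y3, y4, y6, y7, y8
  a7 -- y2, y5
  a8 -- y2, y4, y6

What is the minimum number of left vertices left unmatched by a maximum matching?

For example, pair a1-y8, a2-y3, a3-y7, a4-y5, a5-y4, a6-y6, a7-y2.
The set {a1, a2, a3, a4, a5, a6, a7, a8} has only 7 neighbours ({y2, y3, y4, y5, y6, y7, y8}), so by Hall's theorem at most 7 of the 8 left vertices can be matched.
That matches 7 of the 8, leaving 1 unmatched; no matching can do better.

1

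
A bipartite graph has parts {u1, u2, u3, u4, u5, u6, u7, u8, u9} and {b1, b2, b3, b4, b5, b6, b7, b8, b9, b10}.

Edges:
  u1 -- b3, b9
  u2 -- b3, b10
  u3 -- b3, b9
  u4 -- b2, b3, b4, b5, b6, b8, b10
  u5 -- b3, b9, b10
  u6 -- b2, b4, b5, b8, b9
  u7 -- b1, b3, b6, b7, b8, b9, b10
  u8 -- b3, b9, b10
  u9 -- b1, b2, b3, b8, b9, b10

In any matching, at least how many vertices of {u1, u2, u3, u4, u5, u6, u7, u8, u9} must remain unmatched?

2

One maximum matching: u1-b9, u2-b10, u3-b3, u4-b8, u6-b5, u7-b7, u9-b1.
The set {u1, u2, u3, u5, u8} has only 3 neighbours ({b10, b3, b9}), so by Hall's theorem at most 7 of the 9 left vertices can be matched.
That matches 7 of the 9, leaving 2 unmatched; no matching can do better.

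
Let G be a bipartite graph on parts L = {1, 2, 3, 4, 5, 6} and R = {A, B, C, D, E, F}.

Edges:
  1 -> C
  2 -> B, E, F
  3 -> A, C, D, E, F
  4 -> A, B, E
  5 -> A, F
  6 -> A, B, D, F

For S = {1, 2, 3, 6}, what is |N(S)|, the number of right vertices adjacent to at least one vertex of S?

The union of neighbours of {1, 2, 3, 6} is {A, B, C, D, E, F}, which has 6 elements.
Since |N(S)| = 6 ≥ |S| = 4, Hall's condition holds for this subset.

6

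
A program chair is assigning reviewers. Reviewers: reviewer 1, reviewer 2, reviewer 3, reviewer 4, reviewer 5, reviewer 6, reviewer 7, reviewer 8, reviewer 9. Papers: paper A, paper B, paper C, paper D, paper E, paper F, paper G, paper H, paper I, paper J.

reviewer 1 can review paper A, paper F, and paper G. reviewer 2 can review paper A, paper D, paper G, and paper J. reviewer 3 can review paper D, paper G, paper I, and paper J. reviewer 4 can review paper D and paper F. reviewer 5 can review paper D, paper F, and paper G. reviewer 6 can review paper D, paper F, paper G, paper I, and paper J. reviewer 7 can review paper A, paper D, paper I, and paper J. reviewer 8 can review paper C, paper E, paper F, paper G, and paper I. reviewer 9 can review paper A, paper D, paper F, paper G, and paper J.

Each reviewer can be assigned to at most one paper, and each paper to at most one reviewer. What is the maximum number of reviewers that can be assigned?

7

A valid assignment of size 7: reviewer 1–paper A, reviewer 2–paper J, reviewer 3–paper D, reviewer 4–paper F, reviewer 5–paper G, reviewer 6–paper I, reviewer 8–paper C.
The set {reviewer 1, reviewer 2, reviewer 3, reviewer 4, reviewer 5, reviewer 6, reviewer 7, reviewer 9} has only 6 neighbours ({paper A, paper D, paper F, paper G, paper I, paper J}), so by Hall's theorem at most 7 of the 9 reviewers can be matched.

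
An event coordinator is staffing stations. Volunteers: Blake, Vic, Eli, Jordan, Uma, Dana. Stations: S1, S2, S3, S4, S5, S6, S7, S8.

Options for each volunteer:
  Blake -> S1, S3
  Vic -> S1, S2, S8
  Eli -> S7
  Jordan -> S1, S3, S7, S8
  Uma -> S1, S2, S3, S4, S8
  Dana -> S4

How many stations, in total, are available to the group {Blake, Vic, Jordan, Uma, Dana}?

The union of neighbours of {Blake, Vic, Jordan, Uma, Dana} is {S1, S2, S3, S4, S7, S8}, which has 6 elements.
Since |N(S)| = 6 ≥ |S| = 5, Hall's condition holds for this subset.

6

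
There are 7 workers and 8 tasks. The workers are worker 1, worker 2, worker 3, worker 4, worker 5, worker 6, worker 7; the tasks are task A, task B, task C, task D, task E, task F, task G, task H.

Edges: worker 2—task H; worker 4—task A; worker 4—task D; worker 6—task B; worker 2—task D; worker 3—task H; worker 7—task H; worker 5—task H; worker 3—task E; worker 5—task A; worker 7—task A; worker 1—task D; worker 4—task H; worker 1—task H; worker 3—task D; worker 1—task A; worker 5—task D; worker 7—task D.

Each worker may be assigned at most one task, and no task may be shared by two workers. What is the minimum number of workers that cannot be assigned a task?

A valid assignment of size 5: worker 1–task A, worker 2–task H, worker 3–task E, worker 4–task D, worker 6–task B.
The set {worker 1, worker 2, worker 4, worker 5, worker 7} has only 3 neighbours ({task A, task D, task H}), so by Hall's theorem at most 5 of the 7 workers can be matched.
That matches 5 of the 7, leaving 2 unmatched; no matching can do better.

2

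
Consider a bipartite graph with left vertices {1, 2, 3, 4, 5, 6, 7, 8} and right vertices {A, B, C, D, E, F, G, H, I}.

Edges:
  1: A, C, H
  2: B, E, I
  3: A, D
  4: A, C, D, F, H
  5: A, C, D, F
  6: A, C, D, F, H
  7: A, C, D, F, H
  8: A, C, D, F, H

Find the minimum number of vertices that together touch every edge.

A maximum matching has 6 edges (e.g. 1–C, 2–B, 3–D, 4–H, 5–F, 6–A).
By König's theorem the minimum vertex cover has the same size. One such cover is {2, A, C, D, F, H}.

6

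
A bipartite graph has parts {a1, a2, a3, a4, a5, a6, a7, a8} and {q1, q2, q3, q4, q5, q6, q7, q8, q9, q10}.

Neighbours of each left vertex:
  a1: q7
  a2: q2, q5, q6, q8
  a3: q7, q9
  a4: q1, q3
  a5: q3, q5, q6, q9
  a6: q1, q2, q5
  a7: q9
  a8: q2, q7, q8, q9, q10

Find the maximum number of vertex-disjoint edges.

A valid assignment of size 7: a1→q7, a2→q2, a3→q9, a4→q3, a5→q6, a6→q5, a8→q8.
The set {a1, a3, a7} has only 2 neighbours ({q7, q9}), so by Hall's theorem at most 7 of the 8 left vertices can be matched.

7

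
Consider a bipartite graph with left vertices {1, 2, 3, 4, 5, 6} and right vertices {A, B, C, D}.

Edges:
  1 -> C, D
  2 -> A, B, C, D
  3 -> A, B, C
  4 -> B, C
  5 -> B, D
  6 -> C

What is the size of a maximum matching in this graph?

4

A valid assignment of size 4: 1–D, 2–A, 3–C, 4–B.
The set {1, 2, 3, 4, 5, 6} has only 4 neighbours ({A, B, C, D}), so by Hall's theorem at most 4 of the 6 left vertices can be matched.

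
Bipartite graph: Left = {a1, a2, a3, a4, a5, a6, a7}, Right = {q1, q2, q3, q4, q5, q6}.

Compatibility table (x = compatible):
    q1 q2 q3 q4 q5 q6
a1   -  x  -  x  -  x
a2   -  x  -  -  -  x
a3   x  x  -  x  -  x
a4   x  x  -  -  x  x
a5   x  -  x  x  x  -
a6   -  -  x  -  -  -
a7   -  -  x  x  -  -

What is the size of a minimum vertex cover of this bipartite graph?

A maximum matching has 6 edges (e.g. a1–q6, a2–q2, a3–q1, a4–q5, a5–q4, a6–q3).
By König's theorem the minimum vertex cover has the same size. One such cover is {q1, q2, q3, q4, q5, q6}.

6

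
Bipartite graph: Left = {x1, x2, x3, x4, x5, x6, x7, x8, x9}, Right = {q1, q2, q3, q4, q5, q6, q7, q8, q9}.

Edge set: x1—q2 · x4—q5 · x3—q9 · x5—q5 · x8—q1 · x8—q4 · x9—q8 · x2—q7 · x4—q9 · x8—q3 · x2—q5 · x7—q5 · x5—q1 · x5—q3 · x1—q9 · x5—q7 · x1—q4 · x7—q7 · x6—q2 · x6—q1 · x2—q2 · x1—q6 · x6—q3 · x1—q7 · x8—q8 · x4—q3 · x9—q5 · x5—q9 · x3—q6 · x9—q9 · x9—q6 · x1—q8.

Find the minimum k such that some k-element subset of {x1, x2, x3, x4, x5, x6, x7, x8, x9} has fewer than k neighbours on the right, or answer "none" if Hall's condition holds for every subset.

A matching saturating every left vertex exists, for instance x1→q9, x2→q2, x3→q6, x4→q3, x5→q7, x6→q1, x7→q5, x8→q4, x9→q8.
By Hall's marriage theorem, this means |N(S)| ≥ |S| for every subset S, so no violating subset exists.

none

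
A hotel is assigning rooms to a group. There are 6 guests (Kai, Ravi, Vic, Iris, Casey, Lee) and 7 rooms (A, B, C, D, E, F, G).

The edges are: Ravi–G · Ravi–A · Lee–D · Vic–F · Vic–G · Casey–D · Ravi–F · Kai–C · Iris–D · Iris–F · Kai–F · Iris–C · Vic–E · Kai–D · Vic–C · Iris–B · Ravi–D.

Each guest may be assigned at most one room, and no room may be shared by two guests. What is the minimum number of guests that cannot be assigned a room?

1

One maximum matching: Kai→C, Ravi→F, Vic→E, Iris→B, Casey→D.
The set {Casey, Lee} has only 1 neighbour ({D}), so by Hall's theorem at most 5 of the 6 guests can be matched.
That matches 5 of the 6, leaving 1 unmatched; no matching can do better.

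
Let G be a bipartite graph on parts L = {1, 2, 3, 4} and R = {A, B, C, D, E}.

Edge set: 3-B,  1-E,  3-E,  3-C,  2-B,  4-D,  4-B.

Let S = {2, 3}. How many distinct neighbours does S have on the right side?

3

The union of neighbours of {2, 3} is {B, C, E}, which has 3 elements.
Since |N(S)| = 3 ≥ |S| = 2, Hall's condition holds for this subset.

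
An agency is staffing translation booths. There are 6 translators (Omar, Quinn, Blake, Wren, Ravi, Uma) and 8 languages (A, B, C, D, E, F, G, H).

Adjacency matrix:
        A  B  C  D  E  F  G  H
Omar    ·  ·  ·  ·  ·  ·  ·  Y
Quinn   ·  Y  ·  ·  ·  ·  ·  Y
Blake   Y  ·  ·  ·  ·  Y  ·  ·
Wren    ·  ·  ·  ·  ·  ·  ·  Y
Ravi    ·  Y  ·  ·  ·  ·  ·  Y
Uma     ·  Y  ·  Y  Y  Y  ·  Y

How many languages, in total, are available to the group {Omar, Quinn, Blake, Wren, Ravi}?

4

The union of neighbours of {Omar, Quinn, Blake, Wren, Ravi} is {A, B, F, H}, which has 4 elements.
Since |N(S)| = 4 < |S| = 5, Hall's condition fails for this subset.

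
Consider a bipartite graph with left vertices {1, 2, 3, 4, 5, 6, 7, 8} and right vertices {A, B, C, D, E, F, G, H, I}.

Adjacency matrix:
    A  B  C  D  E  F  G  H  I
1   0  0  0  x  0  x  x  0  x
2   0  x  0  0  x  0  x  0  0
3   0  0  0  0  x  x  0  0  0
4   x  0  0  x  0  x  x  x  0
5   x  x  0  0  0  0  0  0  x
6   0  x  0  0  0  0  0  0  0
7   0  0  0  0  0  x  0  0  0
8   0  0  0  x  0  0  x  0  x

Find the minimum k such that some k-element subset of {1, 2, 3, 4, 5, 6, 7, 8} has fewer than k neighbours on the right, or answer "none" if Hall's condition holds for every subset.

none

A matching saturating every left vertex exists, for instance 1→I, 2→G, 3→E, 4→H, 5→A, 6→B, 7→F, 8→D.
By Hall's marriage theorem, this means |N(S)| ≥ |S| for every subset S, so no violating subset exists.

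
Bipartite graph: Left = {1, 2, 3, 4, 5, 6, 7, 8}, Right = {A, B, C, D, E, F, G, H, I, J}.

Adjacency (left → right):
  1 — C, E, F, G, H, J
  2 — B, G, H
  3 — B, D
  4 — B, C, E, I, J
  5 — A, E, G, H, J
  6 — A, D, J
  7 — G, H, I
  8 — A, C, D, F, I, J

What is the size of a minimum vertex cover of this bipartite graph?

{1, 2, 3, 4, 5, 6, 7, 8} is a vertex cover of size 8: every edge has an endpoint in this set.
No smaller cover exists because 1–F, 2–B, 3–D, 4–E, 5–G, 6–A, 7–H, 8–J is a matching of size 8, and a cover must include an endpoint of each of these disjoint edges (König's theorem).

8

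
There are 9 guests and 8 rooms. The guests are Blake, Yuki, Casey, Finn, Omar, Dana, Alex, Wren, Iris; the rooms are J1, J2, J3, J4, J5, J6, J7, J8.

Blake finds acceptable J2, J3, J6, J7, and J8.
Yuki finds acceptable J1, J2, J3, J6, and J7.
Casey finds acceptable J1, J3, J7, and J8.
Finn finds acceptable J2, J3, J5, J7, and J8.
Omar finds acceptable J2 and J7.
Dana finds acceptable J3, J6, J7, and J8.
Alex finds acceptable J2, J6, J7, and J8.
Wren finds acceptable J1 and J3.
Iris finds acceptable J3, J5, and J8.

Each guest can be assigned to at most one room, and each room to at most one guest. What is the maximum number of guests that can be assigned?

One maximum matching: Blake-J2, Yuki-J1, Casey-J8, Finn-J5, Omar-J7, Dana-J3, Alex-J6.
The set {Blake, Yuki, Casey, Finn, Omar, Dana, Alex, Wren, Iris} has only 7 neighbours ({J1, J2, J3, J5, J6, J7, J8}), so by Hall's theorem at most 7 of the 9 guests can be matched.

7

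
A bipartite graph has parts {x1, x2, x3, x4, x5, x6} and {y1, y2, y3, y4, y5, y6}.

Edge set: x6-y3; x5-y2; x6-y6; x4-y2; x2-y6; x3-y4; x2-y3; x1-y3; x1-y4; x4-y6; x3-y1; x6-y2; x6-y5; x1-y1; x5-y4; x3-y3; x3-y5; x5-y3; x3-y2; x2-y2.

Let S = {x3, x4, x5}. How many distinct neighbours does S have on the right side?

6

The union of neighbours of {x3, x4, x5} is {y1, y2, y3, y4, y5, y6}, which has 6 elements.
Since |N(S)| = 6 ≥ |S| = 3, Hall's condition holds for this subset.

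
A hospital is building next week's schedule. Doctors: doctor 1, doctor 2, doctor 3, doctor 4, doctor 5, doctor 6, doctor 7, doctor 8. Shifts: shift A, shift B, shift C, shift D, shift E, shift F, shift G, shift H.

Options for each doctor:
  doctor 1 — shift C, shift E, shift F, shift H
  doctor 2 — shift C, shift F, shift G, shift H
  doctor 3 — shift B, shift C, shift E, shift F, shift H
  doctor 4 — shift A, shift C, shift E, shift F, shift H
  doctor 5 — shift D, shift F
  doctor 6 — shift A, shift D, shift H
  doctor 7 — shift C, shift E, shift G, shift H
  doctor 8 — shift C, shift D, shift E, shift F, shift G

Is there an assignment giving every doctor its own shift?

Yes

For example, pair doctor 1–shift F, doctor 2–shift C, doctor 3–shift B, doctor 4–shift A, doctor 5–shift D, doctor 6–shift H, doctor 7–shift E, doctor 8–shift G.
All 8 doctors are covered.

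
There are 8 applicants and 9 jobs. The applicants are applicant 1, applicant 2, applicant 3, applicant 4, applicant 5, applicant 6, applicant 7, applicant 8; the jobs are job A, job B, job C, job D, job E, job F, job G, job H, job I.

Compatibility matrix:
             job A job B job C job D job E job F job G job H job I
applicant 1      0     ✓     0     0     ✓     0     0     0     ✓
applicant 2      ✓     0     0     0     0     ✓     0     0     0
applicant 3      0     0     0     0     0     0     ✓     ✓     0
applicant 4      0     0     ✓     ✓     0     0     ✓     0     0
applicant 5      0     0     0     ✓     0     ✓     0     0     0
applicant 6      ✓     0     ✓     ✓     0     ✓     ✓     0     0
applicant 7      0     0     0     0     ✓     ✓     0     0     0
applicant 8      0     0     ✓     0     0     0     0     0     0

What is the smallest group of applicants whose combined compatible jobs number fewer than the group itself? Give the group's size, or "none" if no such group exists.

none

A matching saturating every applicant exists, for instance applicant 1→job I, applicant 2→job A, applicant 3→job H, applicant 4→job G, applicant 5→job D, applicant 6→job F, applicant 7→job E, applicant 8→job C.
By Hall's marriage theorem, this means |N(S)| ≥ |S| for every subset S, so no violating subset exists.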